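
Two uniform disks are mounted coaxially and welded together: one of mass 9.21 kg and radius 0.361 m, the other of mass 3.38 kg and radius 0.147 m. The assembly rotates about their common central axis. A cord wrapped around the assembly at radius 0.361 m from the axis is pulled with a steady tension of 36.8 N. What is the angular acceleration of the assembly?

α ≈ 20.9 rad/s²

I = ½M₁R₁² + ½M₂R₂² = ½(9.21)(0.361)² + ½(3.38)(0.147)² = 0.6366 kg·m².
τ = F r = (36.8)(0.361) = 13.28 N·m.
α = τ/I = 13.28/0.6366 = 20.87 rad/s².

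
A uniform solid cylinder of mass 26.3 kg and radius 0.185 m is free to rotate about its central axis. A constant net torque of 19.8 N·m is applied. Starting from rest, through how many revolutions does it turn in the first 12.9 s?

≈ 583 revolutions

I = ½MR² = (1/2)(26.3)(0.185)² = 0.4501 kg·m².
α = τ/I = 19.8/0.4501 = 43.99 rad/s².
θ = ½αt² = ½(43.99)(12.9)² = 3661 rad.
Revolutions = θ/(2π) = 582.6.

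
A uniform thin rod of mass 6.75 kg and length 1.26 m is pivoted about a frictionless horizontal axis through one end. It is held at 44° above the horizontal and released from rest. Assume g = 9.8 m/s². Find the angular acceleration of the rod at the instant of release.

α ≈ 8.39 rad/s²

About the pivot, I = (1/3)ML² = (1/3)(6.75)(1.26)² = 3.572 kg·m².
The weight acts at the center, a distance L/2 = 0.6300 m from the pivot; τ = Mg(L/2) cos 44° = 29.98 N·m.
α = τ/I = 29.98/3.572 = 8.392 rad/s².
(Equivalently α = (3g/(2L)) cos 44° = 8.392 rad/s².)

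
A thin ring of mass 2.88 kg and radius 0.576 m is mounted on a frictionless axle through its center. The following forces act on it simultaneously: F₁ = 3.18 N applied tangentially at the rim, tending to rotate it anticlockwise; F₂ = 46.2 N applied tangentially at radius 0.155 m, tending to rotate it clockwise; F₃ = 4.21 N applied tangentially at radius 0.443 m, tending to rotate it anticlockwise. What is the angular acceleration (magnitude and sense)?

α ≈ 3.63 rad/s², clockwise

I = MR² = (2.88)(0.576)² = 0.9555 kg·m².
Taking anticlockwise as positive: τ₁ = +(3.18)(0.576) = +1.832 N·m; τ₂ = −(46.2)(0.155) = −7.161 N·m; τ₃ = +(4.21)(0.443) = +1.865 N·m.
Net torque τ = -3.464 N·m.
α = τ/I = -3.464/0.9555 = -3.626 rad/s².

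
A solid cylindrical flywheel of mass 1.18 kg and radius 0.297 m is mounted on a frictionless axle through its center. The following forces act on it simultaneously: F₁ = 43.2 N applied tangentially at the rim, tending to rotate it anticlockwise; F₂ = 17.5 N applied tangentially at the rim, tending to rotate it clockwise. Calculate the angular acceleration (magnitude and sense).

I = ½MR² = (1/2)(1.18)(0.297)² = 0.05204 kg·m².
Taking anticlockwise as positive: τ₁ = +(43.2)(0.297) = +12.83 N·m; τ₂ = −(17.5)(0.297) = −5.197 N·m.
Net torque τ = 7.633 N·m.
α = τ/I = 7.633/0.05204 = 146.7 rad/s².

α ≈ 147 rad/s², anticlockwise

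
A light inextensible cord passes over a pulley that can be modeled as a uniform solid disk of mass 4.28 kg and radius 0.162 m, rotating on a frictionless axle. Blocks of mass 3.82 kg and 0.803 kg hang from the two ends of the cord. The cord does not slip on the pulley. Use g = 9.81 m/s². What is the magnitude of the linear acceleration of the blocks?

a ≈ 4.38 m/s²

I = ½MR² = (1/2)(4.28)(0.162)² = 0.05616 kg·m².
Heavier block: m₁g − T₁ = m₁a. Lighter block: T₂ − m₂g = m₂a.
Pulley: (T₁ − T₂)R = Iα = I(a/R), so T₁ − T₂ = (I/R²)a = (1/2)M_p a = 2.140·a.
Adding the three: (m₁ − m₂)g = (m₁ + m₂ + 2.140)a, so a = (3.82 − 0.803)(9.81)/(3.82 + 0.803 + 2.140) = 4.376 m/s².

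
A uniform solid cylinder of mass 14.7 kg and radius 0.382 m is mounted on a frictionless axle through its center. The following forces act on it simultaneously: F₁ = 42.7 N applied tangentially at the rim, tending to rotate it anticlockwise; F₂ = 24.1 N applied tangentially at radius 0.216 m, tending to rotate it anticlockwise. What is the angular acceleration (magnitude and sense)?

I = ½MR² = (1/2)(14.7)(0.382)² = 1.073 kg·m².
Taking anticlockwise as positive: τ₁ = +(42.7)(0.382) = +16.31 N·m; τ₂ = +(24.1)(0.216) = +5.206 N·m.
Net torque τ = 21.52 N·m.
α = τ/I = 21.52/1.073 = 20.06 rad/s².

α ≈ 20.1 rad/s², anticlockwise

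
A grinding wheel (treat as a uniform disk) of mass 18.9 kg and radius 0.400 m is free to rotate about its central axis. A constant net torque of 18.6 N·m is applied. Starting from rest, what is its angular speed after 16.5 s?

I = ½MR² = (1/2)(18.9)(0.400)² = 1.512 kg·m².
α = τ/I = 18.6/1.512 = 12.30 rad/s².
ω = ω₀ + αt = 0 + (12.30)(16.5) = 203.0 rad/s.

ω ≈ 203 rad/s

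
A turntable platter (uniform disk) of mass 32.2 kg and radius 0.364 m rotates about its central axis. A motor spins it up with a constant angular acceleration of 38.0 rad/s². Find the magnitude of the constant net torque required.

τ ≈ 81.1 N·m

I = ½MR² = (1/2)(32.2)(0.364)² = 2.133 kg·m².
τ = Iα = (2.133)(38.00) = 81.06 N·m.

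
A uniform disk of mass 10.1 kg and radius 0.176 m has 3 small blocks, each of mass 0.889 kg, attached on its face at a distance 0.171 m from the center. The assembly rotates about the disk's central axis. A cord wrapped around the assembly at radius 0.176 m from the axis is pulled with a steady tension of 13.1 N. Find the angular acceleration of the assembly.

I_disk = ½MR² = ½(10.1)(0.176)² = 0.1564 kg·m².
I_blocks = 3·m·r² = 3(0.889)(0.171)² = 0.07799 kg·m².
Total I = 0.2344 kg·m².
τ = F r = (13.1)(0.176) = 2.306 N·m.
α = τ/I = 2.306/0.2344 = 9.836 rad/s².

α ≈ 9.84 rad/s²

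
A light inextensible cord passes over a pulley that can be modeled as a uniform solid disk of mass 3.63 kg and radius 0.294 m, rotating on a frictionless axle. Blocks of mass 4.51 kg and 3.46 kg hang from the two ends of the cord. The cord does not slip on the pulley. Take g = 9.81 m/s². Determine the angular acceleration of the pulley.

α ≈ 3.58 rad/s²

I = ½MR² = (1/2)(3.63)(0.294)² = 0.1569 kg·m².
Heavier block: m₁g − T₁ = m₁a. Lighter block: T₂ − m₂g = m₂a.
Pulley: (T₁ − T₂)R = Iα = I(a/R), so T₁ − T₂ = (I/R²)a = (1/2)M_p a = 1.815·a.
Adding the three: (m₁ − m₂)g = (m₁ + m₂ + 1.815)a, so a = (4.51 − 3.46)(9.81)/(4.51 + 3.46 + 1.815) = 1.053 m/s².
α = a/R = 1.053/0.294 = 3.581 rad/s².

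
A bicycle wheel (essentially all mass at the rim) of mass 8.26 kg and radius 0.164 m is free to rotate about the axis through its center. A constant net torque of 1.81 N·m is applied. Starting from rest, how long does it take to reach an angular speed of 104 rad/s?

t ≈ 12.8 s

I = MR² = (8.26)(0.164)² = 0.2222 kg·m².
α = τ/I = 1.81/0.2222 = 8.147 rad/s².
ω = αt ⇒ t = ω/α = 104/8.147 = 12.77 s.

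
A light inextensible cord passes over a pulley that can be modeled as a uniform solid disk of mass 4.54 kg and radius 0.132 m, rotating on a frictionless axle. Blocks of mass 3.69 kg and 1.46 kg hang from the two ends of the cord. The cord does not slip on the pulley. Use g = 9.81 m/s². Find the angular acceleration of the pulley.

α ≈ 22.3 rad/s²

I = ½MR² = (1/2)(4.54)(0.132)² = 0.03955 kg·m².
Heavier block: m₁g − T₁ = m₁a. Lighter block: T₂ − m₂g = m₂a.
Pulley: (T₁ − T₂)R = Iα = I(a/R), so T₁ − T₂ = (I/R²)a = (1/2)M_p a = 2.270·a.
Adding the three: (m₁ − m₂)g = (m₁ + m₂ + 2.270)a, so a = (3.69 − 1.46)(9.81)/(3.69 + 1.46 + 2.270) = 2.948 m/s².
α = a/R = 2.948/0.132 = 22.34 rad/s².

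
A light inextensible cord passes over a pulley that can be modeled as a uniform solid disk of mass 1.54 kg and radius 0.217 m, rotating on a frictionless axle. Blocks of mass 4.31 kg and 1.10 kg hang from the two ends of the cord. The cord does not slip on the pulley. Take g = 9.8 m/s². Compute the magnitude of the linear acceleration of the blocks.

a ≈ 5.09 m/s²

I = ½MR² = (1/2)(1.54)(0.217)² = 0.03626 kg·m².
Heavier block: m₁g − T₁ = m₁a. Lighter block: T₂ − m₂g = m₂a.
Pulley: (T₁ − T₂)R = Iα = I(a/R), so T₁ − T₂ = (I/R²)a = (1/2)M_p a = 0.7700·a.
Adding the three: (m₁ − m₂)g = (m₁ + m₂ + 0.7700)a, so a = (4.31 − 1.10)(9.8)/(4.31 + 1.10 + 0.7700) = 5.090 m/s².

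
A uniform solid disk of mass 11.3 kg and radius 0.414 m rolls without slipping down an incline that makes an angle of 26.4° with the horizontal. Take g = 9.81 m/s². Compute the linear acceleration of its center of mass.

Translation along the incline: Mg sinθ − f = Ma.
Rotation about the center: fR = Iα with I = ½MR². No-slip gives a = αR, so f = (I/R²)a = (1/2)M a.
Substituting: Mg sinθ = (1 + 0.5000)Ma, so a = g sinθ/(1 + 0.5000) = (9.81) sin 26.4° / 1.500 = 2.908 m/s².

a ≈ 2.91 m/s²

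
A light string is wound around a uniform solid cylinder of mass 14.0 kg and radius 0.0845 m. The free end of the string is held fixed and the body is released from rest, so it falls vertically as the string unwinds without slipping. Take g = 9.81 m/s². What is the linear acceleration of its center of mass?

a ≈ 6.54 m/s²

Translation: Mg − T = Ma. Rotation about the center: TR = Iα with I = ½MR².
With a = αR: T = (I/R²)a = (1/2)M a, so Mg = (1 + 0.5000)Ma.
a = g/(1 + 0.5000) = 9.81/1.500 = 6.540 m/s².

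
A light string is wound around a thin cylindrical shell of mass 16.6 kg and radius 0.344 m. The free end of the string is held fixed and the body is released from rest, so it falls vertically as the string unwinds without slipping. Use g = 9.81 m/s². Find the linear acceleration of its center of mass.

Translation: Mg − T = Ma. Rotation about the center: TR = Iα with I = MR².
With a = αR: T = (I/R²)a = M a, so Mg = (1 + 1.000)Ma.
a = g/(1 + 1.000) = 9.81/2.000 = 4.905 m/s².

a ≈ 4.91 m/s²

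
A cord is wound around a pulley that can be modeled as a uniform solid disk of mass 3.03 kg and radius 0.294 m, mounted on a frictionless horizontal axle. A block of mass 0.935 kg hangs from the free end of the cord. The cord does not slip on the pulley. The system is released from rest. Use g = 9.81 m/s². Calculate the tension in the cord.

T ≈ 5.67 N

I = ½MR² = (1/2)(3.03)(0.294)² = 0.1310 kg·m².
Block: mg − T = ma. Pulley: TR = Iα. No-slip: a = αR, so T = (I/R²)a = 1.515·a.
Then mg = (m + 1.515)a, so a = (0.935)(9.81)/(0.935 + 1.515) = 3.744 m/s².
T = 1.515·a = 5.672 N.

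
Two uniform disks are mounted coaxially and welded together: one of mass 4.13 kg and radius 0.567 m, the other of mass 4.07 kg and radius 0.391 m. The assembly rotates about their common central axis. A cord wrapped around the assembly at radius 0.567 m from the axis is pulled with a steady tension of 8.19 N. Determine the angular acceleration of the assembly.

α ≈ 4.76 rad/s²

I = ½M₁R₁² + ½M₂R₂² = ½(4.13)(0.567)² + ½(4.07)(0.391)² = 0.9750 kg·m².
τ = F r = (8.19)(0.567) = 4.644 N·m.
α = τ/I = 4.644/0.9750 = 4.763 rad/s².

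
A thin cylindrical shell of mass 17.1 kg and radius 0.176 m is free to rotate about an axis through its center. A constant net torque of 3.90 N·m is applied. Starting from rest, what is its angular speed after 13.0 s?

ω ≈ 95.7 rad/s

I = MR² = (17.1)(0.176)² = 0.5297 kg·m².
α = τ/I = 3.90/0.5297 = 7.363 rad/s².
ω = ω₀ + αt = 0 + (7.363)(13.0) = 95.72 rad/s.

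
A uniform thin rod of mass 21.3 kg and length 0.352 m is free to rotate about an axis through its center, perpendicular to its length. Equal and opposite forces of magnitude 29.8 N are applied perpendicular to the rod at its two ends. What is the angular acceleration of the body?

α ≈ 47.7 rad/s²

I = (1/12)ML² = (1/12)(21.3)(0.352)² = 0.2199 kg·m².
The couple gives τ = F·(L/2) + F·(L/2) = F L = (29.8)(0.352) = 10.49 N·m.
Newton's second law for rotation, τ = Iα, gives α = τ/I = 10.49/0.2199 = 47.70 rad/s².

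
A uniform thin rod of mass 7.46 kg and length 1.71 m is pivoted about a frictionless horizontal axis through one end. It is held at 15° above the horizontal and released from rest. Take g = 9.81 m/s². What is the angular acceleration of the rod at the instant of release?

α ≈ 8.31 rad/s²

About the pivot, I = (1/3)ML² = (1/3)(7.46)(1.71)² = 7.271 kg·m².
The weight acts at the center, a distance L/2 = 0.8550 m from the pivot; τ = Mg(L/2) cos 15° = 60.44 N·m.
α = τ/I = 60.44/7.271 = 8.312 rad/s².
(Equivalently α = (3g/(2L)) cos 15° = 8.312 rad/s².)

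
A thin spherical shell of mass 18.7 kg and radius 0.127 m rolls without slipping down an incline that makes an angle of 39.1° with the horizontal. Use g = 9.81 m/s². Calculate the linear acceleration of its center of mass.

a ≈ 3.71 m/s²

Translation along the incline: Mg sinθ − f = Ma.
Rotation about the center: fR = Iα with I = (2/3)MR². No-slip gives a = αR, so f = (I/R²)a = (2/3)M a.
Substituting: Mg sinθ = (1 + 0.6667)Ma, so a = g sinθ/(1 + 0.6667) = (9.81) sin 39.1° / 1.667 = 3.712 m/s².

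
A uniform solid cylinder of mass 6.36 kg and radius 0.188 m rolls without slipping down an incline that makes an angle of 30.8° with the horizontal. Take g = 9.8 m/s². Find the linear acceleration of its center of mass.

Translation along the incline: Mg sinθ − f = Ma.
Rotation about the center: fR = Iα with I = ½MR². No-slip gives a = αR, so f = (I/R²)a = (1/2)M a.
Substituting: Mg sinθ = (1 + 0.5000)Ma, so a = g sinθ/(1 + 0.5000) = (9.8) sin 30.8° / 1.500 = 3.345 m/s².

a ≈ 3.35 m/s²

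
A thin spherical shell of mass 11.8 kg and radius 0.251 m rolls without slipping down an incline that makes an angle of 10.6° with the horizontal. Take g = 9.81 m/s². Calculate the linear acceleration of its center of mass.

a ≈ 1.08 m/s²

Translation along the incline: Mg sinθ − f = Ma.
Rotation about the center: fR = Iα with I = (2/3)MR². No-slip gives a = αR, so f = (I/R²)a = (2/3)M a.
Substituting: Mg sinθ = (1 + 0.6667)Ma, so a = g sinθ/(1 + 0.6667) = (9.81) sin 10.6° / 1.667 = 1.083 m/s².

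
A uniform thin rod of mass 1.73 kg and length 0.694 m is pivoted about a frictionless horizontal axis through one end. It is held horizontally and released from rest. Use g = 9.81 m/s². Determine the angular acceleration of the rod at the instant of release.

α ≈ 21.2 rad/s²

About the pivot, I = (1/3)ML² = (1/3)(1.73)(0.694)² = 0.2777 kg·m².
The weight acts at the center, a distance L/2 = 0.3470 m from the pivot; τ = Mg(L/2) = 5.889 N·m.
α = τ/I = 5.889/0.2777 = 21.20 rad/s².
(Equivalently α = (3g/(2L)) = 21.20 rad/s².)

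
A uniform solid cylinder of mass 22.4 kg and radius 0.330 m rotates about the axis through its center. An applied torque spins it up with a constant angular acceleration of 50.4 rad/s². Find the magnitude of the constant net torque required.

τ ≈ 61.5 N·m

I = ½MR² = (1/2)(22.4)(0.330)² = 1.220 kg·m².
τ = Iα = (1.220)(50.40) = 61.47 N·m.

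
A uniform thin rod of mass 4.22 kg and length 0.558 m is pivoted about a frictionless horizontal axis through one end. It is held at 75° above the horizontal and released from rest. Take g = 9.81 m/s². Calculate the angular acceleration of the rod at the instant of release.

α ≈ 6.83 rad/s²

About the pivot, I = (1/3)ML² = (1/3)(4.22)(0.558)² = 0.4380 kg·m².
The weight acts at the center, a distance L/2 = 0.2790 m from the pivot; τ = Mg(L/2) cos 75° = 2.989 N·m.
α = τ/I = 2.989/0.4380 = 6.825 rad/s².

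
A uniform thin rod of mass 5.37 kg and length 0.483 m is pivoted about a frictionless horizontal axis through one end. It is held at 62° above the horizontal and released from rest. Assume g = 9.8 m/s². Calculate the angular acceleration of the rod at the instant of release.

α ≈ 14.3 rad/s²

About the pivot, I = (1/3)ML² = (1/3)(5.37)(0.483)² = 0.4176 kg·m².
The weight acts at the center, a distance L/2 = 0.2415 m from the pivot; τ = Mg(L/2) cos 62° = 5.967 N·m.
α = τ/I = 5.967/0.4176 = 14.29 rad/s².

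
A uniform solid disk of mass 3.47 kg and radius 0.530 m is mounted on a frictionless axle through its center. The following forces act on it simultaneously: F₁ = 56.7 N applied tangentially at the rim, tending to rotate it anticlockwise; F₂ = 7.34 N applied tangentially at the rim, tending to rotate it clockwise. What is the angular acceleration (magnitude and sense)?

α ≈ 53.7 rad/s², anticlockwise

I = ½MR² = (1/2)(3.47)(0.530)² = 0.4874 kg·m².
Taking anticlockwise as positive: τ₁ = +(56.7)(0.530) = +30.05 N·m; τ₂ = −(7.34)(0.530) = −3.890 N·m.
Net torque τ = 26.16 N·m.
α = τ/I = 26.16/0.4874 = 53.68 rad/s².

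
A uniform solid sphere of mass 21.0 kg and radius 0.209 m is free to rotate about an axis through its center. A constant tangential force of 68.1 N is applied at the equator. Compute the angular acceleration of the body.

I = (2/5)MR² = (2/5)(21.0)(0.209)² = 0.3669 kg·m².
τ = F R = (68.1)(0.209) = 14.23 N·m.
From τ = Iα: α = 14.23/0.3669 = 38.79 rad/s².

α ≈ 38.8 rad/s²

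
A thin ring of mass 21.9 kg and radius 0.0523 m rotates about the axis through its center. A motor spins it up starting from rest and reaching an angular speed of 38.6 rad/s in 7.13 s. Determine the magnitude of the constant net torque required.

I = MR² = (21.9)(0.0523)² = 0.05990 kg·m².
α = Δω/Δt = (38.6 − 0)/7.13 = 5.414 rad/s².
τ = Iα = (0.05990)(5.414) = 0.3243 N·m.

τ ≈ 0.324 N·m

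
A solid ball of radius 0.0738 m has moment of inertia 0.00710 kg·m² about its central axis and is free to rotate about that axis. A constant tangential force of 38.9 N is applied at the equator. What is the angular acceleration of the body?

τ = F R = (38.9)(0.0738) = 2.871 N·m.
From τ = Iα: α = 2.871/0.007100 = 404.3 rad/s².

α ≈ 404 rad/s²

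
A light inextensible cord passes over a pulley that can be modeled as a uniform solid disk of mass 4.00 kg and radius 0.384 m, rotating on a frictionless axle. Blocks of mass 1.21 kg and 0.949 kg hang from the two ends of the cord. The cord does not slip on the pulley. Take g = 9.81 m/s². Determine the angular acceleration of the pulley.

α ≈ 1.60 rad/s²

I = ½MR² = (1/2)(4.00)(0.384)² = 0.2949 kg·m².
Heavier block: m₁g − T₁ = m₁a. Lighter block: T₂ − m₂g = m₂a.
Pulley: (T₁ − T₂)R = Iα = I(a/R), so T₁ − T₂ = (I/R²)a = (1/2)M_p a = 2.000·a.
Adding the three: (m₁ − m₂)g = (m₁ + m₂ + 2.000)a, so a = (1.21 − 0.949)(9.81)/(1.21 + 0.949 + 2.000) = 0.6156 m/s².
α = a/R = 0.6156/0.384 = 1.603 rad/s².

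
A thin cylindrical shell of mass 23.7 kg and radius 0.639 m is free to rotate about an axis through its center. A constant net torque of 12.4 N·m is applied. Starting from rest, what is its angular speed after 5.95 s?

I = MR² = (23.7)(0.639)² = 9.677 kg·m².
α = τ/I = 12.4/9.677 = 1.281 rad/s².
ω = ω₀ + αt = 0 + (1.281)(5.95) = 7.624 rad/s.

ω ≈ 7.62 rad/s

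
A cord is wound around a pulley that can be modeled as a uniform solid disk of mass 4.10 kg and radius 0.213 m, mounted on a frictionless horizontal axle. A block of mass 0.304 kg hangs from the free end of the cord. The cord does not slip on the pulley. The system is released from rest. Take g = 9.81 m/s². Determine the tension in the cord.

T ≈ 2.60 N

I = ½MR² = (1/2)(4.10)(0.213)² = 0.09301 kg·m².
Block: mg − T = ma. Pulley: TR = Iα. No-slip: a = αR, so T = (I/R²)a = 2.050·a.
Then mg = (m + 2.050)a, so a = (0.304)(9.81)/(0.304 + 2.050) = 1.267 m/s².
T = 2.050·a = 2.597 N.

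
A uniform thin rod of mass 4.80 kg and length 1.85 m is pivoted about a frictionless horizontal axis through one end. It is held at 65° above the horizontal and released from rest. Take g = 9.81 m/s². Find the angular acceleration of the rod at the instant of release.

About the pivot, I = (1/3)ML² = (1/3)(4.80)(1.85)² = 5.476 kg·m².
The weight acts at the center, a distance L/2 = 0.9250 m from the pivot; τ = Mg(L/2) cos 65° = 18.41 N·m.
α = τ/I = 18.41/5.476 = 3.362 rad/s².

α ≈ 3.36 rad/s²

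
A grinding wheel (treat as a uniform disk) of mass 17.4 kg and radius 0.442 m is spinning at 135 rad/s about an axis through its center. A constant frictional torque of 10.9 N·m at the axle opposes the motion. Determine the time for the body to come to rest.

I = ½MR² = (1/2)(17.4)(0.442)² = 1.700 kg·m².
The net torque has magnitude 10.9 N·m, opposing ω.
|α| = τ/I = 10.90/1.700 = 6.413 rad/s² (deceleration).
0 = ω₀ − |α|t ⇒ t = ω₀/|α| = 135/6.413 = 21.05 s.

t ≈ 21.1 s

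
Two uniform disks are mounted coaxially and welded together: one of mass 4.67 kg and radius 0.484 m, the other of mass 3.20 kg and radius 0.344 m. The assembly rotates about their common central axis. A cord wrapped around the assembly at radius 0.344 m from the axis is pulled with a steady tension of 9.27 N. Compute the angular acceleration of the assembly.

α ≈ 4.33 rad/s²

I = ½M₁R₁² + ½M₂R₂² = ½(4.67)(0.484)² + ½(3.20)(0.344)² = 0.7363 kg·m².
τ = F r = (9.27)(0.344) = 3.189 N·m.
α = τ/I = 3.189/0.7363 = 4.331 rad/s².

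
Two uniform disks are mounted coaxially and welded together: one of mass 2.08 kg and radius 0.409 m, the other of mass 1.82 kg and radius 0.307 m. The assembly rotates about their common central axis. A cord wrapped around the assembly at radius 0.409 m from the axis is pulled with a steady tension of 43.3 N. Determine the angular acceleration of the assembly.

α ≈ 68.2 rad/s²

I = ½M₁R₁² + ½M₂R₂² = ½(2.08)(0.409)² + ½(1.82)(0.307)² = 0.2597 kg·m².
τ = F r = (43.3)(0.409) = 17.71 N·m.
α = τ/I = 17.71/0.2597 = 68.18 rad/s².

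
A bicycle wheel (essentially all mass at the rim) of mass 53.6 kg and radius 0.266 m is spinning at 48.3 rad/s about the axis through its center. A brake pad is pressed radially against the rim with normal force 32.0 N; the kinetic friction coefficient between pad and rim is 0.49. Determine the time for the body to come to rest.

t ≈ 43.9 s

I = MR² = (53.6)(0.266)² = 3.793 kg·m².
Friction force f = μN = (0.49)(32.0) = 15.68 N at the rim; torque magnitude τ = fR = 4.171 N·m, opposing ω.
|α| = τ/I = 4.171/3.793 = 1.100 rad/s² (deceleration).
0 = ω₀ − |α|t ⇒ t = ω₀/|α| = 48.3/1.100 = 43.92 s.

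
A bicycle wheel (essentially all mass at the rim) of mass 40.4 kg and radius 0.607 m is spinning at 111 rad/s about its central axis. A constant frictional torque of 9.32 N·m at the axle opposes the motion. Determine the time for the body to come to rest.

I = MR² = (40.4)(0.607)² = 14.89 kg·m².
The net torque has magnitude 9.32 N·m, opposing ω.
|α| = τ/I = 9.320/14.89 = 0.6261 rad/s² (deceleration).
0 = ω₀ − |α|t ⇒ t = ω₀/|α| = 111/0.6261 = 177.3 s.

t ≈ 177 s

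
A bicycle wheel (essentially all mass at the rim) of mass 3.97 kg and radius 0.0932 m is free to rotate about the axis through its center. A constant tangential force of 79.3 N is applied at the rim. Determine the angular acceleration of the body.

I = MR² = (3.97)(0.0932)² = 0.03448 kg·m².
τ = F R = (79.3)(0.0932) = 7.391 N·m.
From τ = Iα: α = 7.391/0.03448 = 214.3 rad/s².

α ≈ 214 rad/s²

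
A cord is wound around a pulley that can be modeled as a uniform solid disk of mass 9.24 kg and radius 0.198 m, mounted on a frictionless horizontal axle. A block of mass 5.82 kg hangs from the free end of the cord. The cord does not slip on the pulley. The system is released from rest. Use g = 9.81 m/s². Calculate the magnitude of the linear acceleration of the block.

I = ½MR² = (1/2)(9.24)(0.198)² = 0.1811 kg·m².
Block: mg − T = ma. Pulley: TR = Iα. No-slip: a = αR, so T = (I/R²)a = 4.620·a.
Then mg = (m + 4.620)a, so a = (5.82)(9.81)/(5.82 + 4.620) = 5.469 m/s².

a ≈ 5.47 m/s²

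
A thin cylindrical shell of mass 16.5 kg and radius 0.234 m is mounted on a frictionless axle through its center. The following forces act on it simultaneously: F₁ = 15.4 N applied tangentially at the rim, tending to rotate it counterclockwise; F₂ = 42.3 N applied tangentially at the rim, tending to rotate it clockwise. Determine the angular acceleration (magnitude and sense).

I = MR² = (16.5)(0.234)² = 0.9035 kg·m².
Taking counterclockwise as positive: τ₁ = +(15.4)(0.234) = +3.604 N·m; τ₂ = −(42.3)(0.234) = −9.898 N·m.
Net torque τ = -6.295 N·m.
α = τ/I = -6.295/0.9035 = -6.967 rad/s².

α ≈ 6.97 rad/s², clockwise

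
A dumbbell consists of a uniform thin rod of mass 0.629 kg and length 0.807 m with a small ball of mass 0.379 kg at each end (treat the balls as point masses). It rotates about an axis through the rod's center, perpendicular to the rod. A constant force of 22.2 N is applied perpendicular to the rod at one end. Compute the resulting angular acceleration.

α ≈ 56.9 rad/s²

I_rod = (1/12)ML² = (1/12)(0.629)(0.807)² = 0.03414 kg·m².
I_balls = 2·m·(L/2)² = 2(0.379)(0.4035)² = 0.1234 kg·m².
Total I = 0.1575 kg·m².
τ = F·(L/2) = (22.2)(0.404) = 8.958 N·m.
α = τ/I = 8.958/0.1575 = 56.86 rad/s².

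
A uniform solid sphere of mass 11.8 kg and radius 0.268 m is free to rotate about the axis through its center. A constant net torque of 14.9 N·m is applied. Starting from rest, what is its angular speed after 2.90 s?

I = (2/5)MR² = (2/5)(11.8)(0.268)² = 0.3390 kg·m².
α = τ/I = 14.9/0.3390 = 43.95 rad/s².
ω = ω₀ + αt = 0 + (43.95)(2.90) = 127.5 rad/s.

ω ≈ 127 rad/s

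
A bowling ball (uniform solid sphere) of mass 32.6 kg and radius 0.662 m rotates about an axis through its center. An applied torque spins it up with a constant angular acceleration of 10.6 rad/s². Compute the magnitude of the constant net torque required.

τ ≈ 60.6 N·m

I = (2/5)MR² = (2/5)(32.6)(0.662)² = 5.715 kg·m².
τ = Iα = (5.715)(10.60) = 60.58 N·m.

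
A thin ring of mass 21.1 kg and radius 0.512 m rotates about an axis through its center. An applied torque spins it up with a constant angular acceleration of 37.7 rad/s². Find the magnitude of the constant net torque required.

I = MR² = (21.1)(0.512)² = 5.531 kg·m².
τ = Iα = (5.531)(37.70) = 208.5 N·m.

τ ≈ 209 N·m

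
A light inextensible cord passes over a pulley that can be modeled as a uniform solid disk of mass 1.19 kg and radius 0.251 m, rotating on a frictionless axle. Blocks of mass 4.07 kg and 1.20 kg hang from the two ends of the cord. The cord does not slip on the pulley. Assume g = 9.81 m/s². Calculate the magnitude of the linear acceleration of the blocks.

I = ½MR² = (1/2)(1.19)(0.251)² = 0.03749 kg·m².
Heavier block: m₁g − T₁ = m₁a. Lighter block: T₂ − m₂g = m₂a.
Pulley: (T₁ − T₂)R = Iα = I(a/R), so T₁ − T₂ = (I/R²)a = (1/2)M_p a = 0.5950·a.
Adding the three: (m₁ − m₂)g = (m₁ + m₂ + 0.5950)a, so a = (4.07 − 1.20)(9.81)/(4.07 + 1.20 + 0.5950) = 4.800 m/s².

a ≈ 4.80 m/s²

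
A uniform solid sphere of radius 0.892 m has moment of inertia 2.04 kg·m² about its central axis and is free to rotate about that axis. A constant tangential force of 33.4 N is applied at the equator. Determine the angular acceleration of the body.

τ = F R = (33.4)(0.892) = 29.79 N·m.
From τ = Iα: α = 29.79/2.040 = 14.60 rad/s².

α ≈ 14.6 rad/s²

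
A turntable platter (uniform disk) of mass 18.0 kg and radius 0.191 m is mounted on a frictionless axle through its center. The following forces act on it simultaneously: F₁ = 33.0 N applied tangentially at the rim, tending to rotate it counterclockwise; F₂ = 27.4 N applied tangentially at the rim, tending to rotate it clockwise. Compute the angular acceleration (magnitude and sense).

α ≈ 3.26 rad/s², counterclockwise

I = ½MR² = (1/2)(18.0)(0.191)² = 0.3283 kg·m².
Taking counterclockwise as positive: τ₁ = +(33.0)(0.191) = +6.303 N·m; τ₂ = −(27.4)(0.191) = −5.233 N·m.
Net torque τ = 1.070 N·m.
α = τ/I = 1.070/0.3283 = 3.258 rad/s².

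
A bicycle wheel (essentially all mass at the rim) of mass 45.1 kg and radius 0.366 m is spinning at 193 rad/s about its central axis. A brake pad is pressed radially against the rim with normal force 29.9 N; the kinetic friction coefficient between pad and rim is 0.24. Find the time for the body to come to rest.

I = MR² = (45.1)(0.366)² = 6.041 kg·m².
Friction force f = μN = (0.24)(29.9) = 7.176 N at the rim; torque magnitude τ = fR = 2.626 N·m, opposing ω.
|α| = τ/I = 2.626/6.041 = 0.4347 rad/s² (deceleration).
0 = ω₀ − |α|t ⇒ t = ω₀/|α| = 193/0.4347 = 443.9 s.

t ≈ 444 s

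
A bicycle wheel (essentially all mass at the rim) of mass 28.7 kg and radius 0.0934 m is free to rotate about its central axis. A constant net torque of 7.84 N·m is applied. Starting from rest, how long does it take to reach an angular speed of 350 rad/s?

t ≈ 11.2 s

I = MR² = (28.7)(0.0934)² = 0.2504 kg·m².
α = τ/I = 7.84/0.2504 = 31.31 rad/s².
ω = αt ⇒ t = ω/α = 350/31.31 = 11.18 s.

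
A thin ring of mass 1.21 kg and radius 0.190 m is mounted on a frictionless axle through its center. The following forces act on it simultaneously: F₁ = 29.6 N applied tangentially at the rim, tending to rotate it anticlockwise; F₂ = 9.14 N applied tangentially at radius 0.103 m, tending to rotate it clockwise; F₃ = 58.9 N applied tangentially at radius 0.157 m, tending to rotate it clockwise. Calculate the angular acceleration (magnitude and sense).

α ≈ 105 rad/s², clockwise

I = MR² = (1.21)(0.190)² = 0.04368 kg·m².
Taking anticlockwise as positive: τ₁ = +(29.6)(0.190) = +5.624 N·m; τ₂ = −(9.14)(0.103) = −0.9414 N·m; τ₃ = −(58.9)(0.157) = −9.247 N·m.
Net torque τ = -4.565 N·m.
α = τ/I = -4.565/0.04368 = -104.5 rad/s².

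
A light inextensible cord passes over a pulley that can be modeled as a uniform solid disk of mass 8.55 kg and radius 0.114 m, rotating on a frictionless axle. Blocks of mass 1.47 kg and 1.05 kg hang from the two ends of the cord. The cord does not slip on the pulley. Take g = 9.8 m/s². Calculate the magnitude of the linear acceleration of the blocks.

I = ½MR² = (1/2)(8.55)(0.114)² = 0.05556 kg·m².
Heavier block: m₁g − T₁ = m₁a. Lighter block: T₂ − m₂g = m₂a.
Pulley: (T₁ − T₂)R = Iα = I(a/R), so T₁ − T₂ = (I/R²)a = (1/2)M_p a = 4.275·a.
Adding the three: (m₁ − m₂)g = (m₁ + m₂ + 4.275)a, so a = (1.47 − 1.05)(9.8)/(1.47 + 1.05 + 4.275) = 0.6057 m/s².

a ≈ 0.606 m/s²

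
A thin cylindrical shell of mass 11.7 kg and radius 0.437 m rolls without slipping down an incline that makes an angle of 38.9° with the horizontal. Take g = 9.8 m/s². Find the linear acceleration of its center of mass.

Translation along the incline: Mg sinθ − f = Ma.
Rotation about the center: fR = Iα with I = MR². No-slip gives a = αR, so f = (I/R²)a = M a.
Substituting: Mg sinθ = (1 + 1.000)Ma, so a = g sinθ/(1 + 1.000) = (9.8) sin 38.9° / 2.000 = 3.077 m/s².

a ≈ 3.08 m/s²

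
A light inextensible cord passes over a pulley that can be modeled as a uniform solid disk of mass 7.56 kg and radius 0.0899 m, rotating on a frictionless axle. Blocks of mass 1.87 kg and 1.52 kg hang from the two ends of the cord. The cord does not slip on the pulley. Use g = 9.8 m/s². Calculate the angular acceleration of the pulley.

α ≈ 5.32 rad/s²

I = ½MR² = (1/2)(7.56)(0.0899)² = 0.03055 kg·m².
Heavier block: m₁g − T₁ = m₁a. Lighter block: T₂ − m₂g = m₂a.
Pulley: (T₁ − T₂)R = Iα = I(a/R), so T₁ − T₂ = (I/R²)a = (1/2)M_p a = 3.780·a.
Adding the three: (m₁ − m₂)g = (m₁ + m₂ + 3.780)a, so a = (1.87 − 1.52)(9.8)/(1.87 + 1.52 + 3.780) = 0.4784 m/s².
α = a/R = 0.4784/0.0899 = 5.321 rad/s².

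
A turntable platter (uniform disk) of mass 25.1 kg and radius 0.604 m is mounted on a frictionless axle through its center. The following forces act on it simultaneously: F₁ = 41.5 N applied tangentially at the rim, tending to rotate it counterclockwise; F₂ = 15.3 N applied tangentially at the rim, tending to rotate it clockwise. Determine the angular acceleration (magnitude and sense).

I = ½MR² = (1/2)(25.1)(0.604)² = 4.578 kg·m².
Taking counterclockwise as positive: τ₁ = +(41.5)(0.604) = +25.07 N·m; τ₂ = −(15.3)(0.604) = −9.241 N·m.
Net torque τ = 15.82 N·m.
α = τ/I = 15.82/4.578 = 3.456 rad/s².

α ≈ 3.46 rad/s², counterclockwise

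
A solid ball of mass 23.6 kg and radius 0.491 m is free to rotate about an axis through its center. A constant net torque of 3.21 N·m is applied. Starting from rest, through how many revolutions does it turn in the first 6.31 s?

≈ 4.47 revolutions

I = (2/5)MR² = (2/5)(23.6)(0.491)² = 2.276 kg·m².
α = τ/I = 3.21/2.276 = 1.410 rad/s².
θ = ½αt² = ½(1.410)(6.31)² = 28.08 rad.
Revolutions = θ/(2π) = 4.469.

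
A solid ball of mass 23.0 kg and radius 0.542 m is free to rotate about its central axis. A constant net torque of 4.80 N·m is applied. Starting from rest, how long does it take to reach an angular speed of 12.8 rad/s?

t ≈ 7.21 s

I = (2/5)MR² = (2/5)(23.0)(0.542)² = 2.703 kg·m².
α = τ/I = 4.80/2.703 = 1.776 rad/s².
ω = αt ⇒ t = ω/α = 12.8/1.776 = 7.207 s.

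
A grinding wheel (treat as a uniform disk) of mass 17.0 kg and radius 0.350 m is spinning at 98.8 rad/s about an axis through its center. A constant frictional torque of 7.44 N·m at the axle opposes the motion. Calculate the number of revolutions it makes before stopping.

I = ½MR² = (1/2)(17.0)(0.350)² = 1.041 kg·m².
The net torque has magnitude 7.44 N·m, opposing ω.
|α| = τ/I = 7.440/1.041 = 7.145 rad/s² (deceleration).
ω² = ω₀² − 2|α|θ with ω = 0 ⇒ θ = ω₀²/(2|α|) = 683.1 rad = 108.7 rev.

≈ 109 revolutions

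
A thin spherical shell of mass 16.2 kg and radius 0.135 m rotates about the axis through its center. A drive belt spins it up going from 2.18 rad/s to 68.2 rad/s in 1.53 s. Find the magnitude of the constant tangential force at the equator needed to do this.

I = (2/3)MR² = (2/3)(16.2)(0.135)² = 0.1968 kg·m².
α = Δω/Δt = (68.2 − 2.18)/1.53 = 43.15 rad/s².
The required torque is τ = Iα = (0.1968)(43.15) = 8.493 N·m.
A tangential force at the equator gives τ = FR, so F = τ/R = 8.493/0.135 = 62.91 N.

F ≈ 62.9 N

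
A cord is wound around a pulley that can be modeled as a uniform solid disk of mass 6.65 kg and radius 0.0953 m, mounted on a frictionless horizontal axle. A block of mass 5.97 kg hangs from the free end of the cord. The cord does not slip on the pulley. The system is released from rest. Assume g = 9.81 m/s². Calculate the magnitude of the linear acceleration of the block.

I = ½MR² = (1/2)(6.65)(0.0953)² = 0.03020 kg·m².
Block: mg − T = ma. Pulley: TR = Iα. No-slip: a = αR, so T = (I/R²)a = 3.325·a.
Then mg = (m + 3.325)a, so a = (5.97)(9.81)/(5.97 + 3.325) = 6.301 m/s².

a ≈ 6.30 m/s²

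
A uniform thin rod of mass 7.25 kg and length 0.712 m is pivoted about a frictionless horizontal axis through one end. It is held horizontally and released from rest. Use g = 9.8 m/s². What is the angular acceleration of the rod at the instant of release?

α ≈ 20.6 rad/s²

About the pivot, I = (1/3)ML² = (1/3)(7.25)(0.712)² = 1.225 kg·m².
The weight acts at the center, a distance L/2 = 0.3560 m from the pivot; τ = Mg(L/2) = 25.29 N·m.
α = τ/I = 25.29/1.225 = 20.65 rad/s².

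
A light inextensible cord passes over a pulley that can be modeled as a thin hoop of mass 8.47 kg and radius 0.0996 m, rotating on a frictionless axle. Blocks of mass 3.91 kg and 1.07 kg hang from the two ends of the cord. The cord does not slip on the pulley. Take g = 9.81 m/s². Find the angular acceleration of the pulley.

α ≈ 20.8 rad/s²

I = MR² = (8.47)(0.0996)² = 0.08402 kg·m².
Heavier block: m₁g − T₁ = m₁a. Lighter block: T₂ − m₂g = m₂a.
Pulley: (T₁ − T₂)R = Iα = I(a/R), so T₁ − T₂ = (I/R²)a = 1·M_p a = 8.470·a.
Adding the three: (m₁ − m₂)g = (m₁ + m₂ + 8.470)a, so a = (3.91 − 1.07)(9.81)/(3.91 + 1.07 + 8.470) = 2.071 m/s².
α = a/R = 2.071/0.0996 = 20.80 rad/s².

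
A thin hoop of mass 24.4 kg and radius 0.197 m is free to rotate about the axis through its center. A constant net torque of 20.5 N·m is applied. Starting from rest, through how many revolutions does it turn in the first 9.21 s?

≈ 146 revolutions

I = MR² = (24.4)(0.197)² = 0.9469 kg·m².
α = τ/I = 20.5/0.9469 = 21.65 rad/s².
θ = ½αt² = ½(21.65)(9.21)² = 918.2 rad.
Revolutions = θ/(2π) = 146.1.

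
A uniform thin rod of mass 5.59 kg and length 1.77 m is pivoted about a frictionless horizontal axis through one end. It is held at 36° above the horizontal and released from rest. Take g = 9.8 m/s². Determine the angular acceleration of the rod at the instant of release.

α ≈ 6.72 rad/s²

About the pivot, I = (1/3)ML² = (1/3)(5.59)(1.77)² = 5.838 kg·m².
The weight acts at the center, a distance L/2 = 0.8850 m from the pivot; τ = Mg(L/2) cos 36° = 39.22 N·m.
α = τ/I = 39.22/5.838 = 6.719 rad/s².
(Equivalently α = (3g/(2L)) cos 36° = 6.719 rad/s².)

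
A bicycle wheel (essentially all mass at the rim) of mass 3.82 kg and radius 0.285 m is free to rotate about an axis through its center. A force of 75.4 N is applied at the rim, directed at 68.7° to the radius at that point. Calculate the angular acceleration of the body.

α ≈ 64.5 rad/s²

I = MR² = (3.82)(0.285)² = 0.3103 kg·m².
Only the tangential component produces torque: τ = F R sinθ = (75.4)(0.285) sin 68.7° = 20.02 N·m.
From τ = Iα: α = 20.02/0.3103 = 64.53 rad/s².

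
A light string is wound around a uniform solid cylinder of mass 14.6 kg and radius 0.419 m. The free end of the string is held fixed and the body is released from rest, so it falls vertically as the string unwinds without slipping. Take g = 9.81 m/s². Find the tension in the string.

Translation: Mg − T = Ma. Rotation about the center: TR = Iα with I = ½MR².
With a = αR: T = (I/R²)a = (1/2)M a, so Mg = (1 + 0.5000)Ma.
a = g/(1 + 0.5000) = 9.81/1.500 = 6.540 m/s².
T = 0.5000·M·a = (0.5000)(14.6)(6.540) = 47.74 N.

T ≈ 47.7 N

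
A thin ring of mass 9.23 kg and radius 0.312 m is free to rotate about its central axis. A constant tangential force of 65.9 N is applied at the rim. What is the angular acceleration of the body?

I = MR² = (9.23)(0.312)² = 0.8985 kg·m².
τ = F R = (65.9)(0.312) = 20.56 N·m.
Newton's second law for rotation, τ = Iα, gives α = τ/I = 20.56/0.8985 = 22.88 rad/s².

α ≈ 22.9 rad/s²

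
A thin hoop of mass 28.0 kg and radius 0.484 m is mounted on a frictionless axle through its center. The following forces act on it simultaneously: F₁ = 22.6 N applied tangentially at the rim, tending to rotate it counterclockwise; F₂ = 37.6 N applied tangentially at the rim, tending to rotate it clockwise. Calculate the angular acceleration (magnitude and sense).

I = MR² = (28.0)(0.484)² = 6.559 kg·m².
Taking counterclockwise as positive: τ₁ = +(22.6)(0.484) = +10.94 N·m; τ₂ = −(37.6)(0.484) = −18.20 N·m.
Net torque τ = -7.260 N·m.
α = τ/I = -7.260/6.559 = -1.107 rad/s².

α ≈ 1.11 rad/s², clockwise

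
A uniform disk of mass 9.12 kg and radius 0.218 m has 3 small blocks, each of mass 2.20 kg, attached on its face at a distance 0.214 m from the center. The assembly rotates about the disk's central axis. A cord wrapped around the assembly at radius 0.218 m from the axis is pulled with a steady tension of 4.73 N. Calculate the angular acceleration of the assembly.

α ≈ 1.99 rad/s²

I_disk = ½MR² = ½(9.12)(0.218)² = 0.2167 kg·m².
I_blocks = 3·m·r² = 3(2.20)(0.214)² = 0.3023 kg·m².
Total I = 0.5190 kg·m².
τ = F r = (4.73)(0.218) = 1.031 N·m.
α = τ/I = 1.031/0.5190 = 1.987 rad/s².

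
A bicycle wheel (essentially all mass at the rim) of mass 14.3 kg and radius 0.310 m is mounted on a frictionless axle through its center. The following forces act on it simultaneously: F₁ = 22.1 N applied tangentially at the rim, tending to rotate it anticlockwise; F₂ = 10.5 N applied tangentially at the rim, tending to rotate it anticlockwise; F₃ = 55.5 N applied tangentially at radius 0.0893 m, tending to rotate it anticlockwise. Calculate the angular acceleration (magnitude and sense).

α ≈ 11.0 rad/s², anticlockwise

I = MR² = (14.3)(0.310)² = 1.374 kg·m².
Taking anticlockwise as positive: τ₁ = +(22.1)(0.310) = +6.851 N·m; τ₂ = +(10.5)(0.310) = +3.255 N·m; τ₃ = +(55.5)(0.0893) = +4.956 N·m.
Net torque τ = 15.06 N·m.
α = τ/I = 15.06/1.374 = 10.96 rad/s².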